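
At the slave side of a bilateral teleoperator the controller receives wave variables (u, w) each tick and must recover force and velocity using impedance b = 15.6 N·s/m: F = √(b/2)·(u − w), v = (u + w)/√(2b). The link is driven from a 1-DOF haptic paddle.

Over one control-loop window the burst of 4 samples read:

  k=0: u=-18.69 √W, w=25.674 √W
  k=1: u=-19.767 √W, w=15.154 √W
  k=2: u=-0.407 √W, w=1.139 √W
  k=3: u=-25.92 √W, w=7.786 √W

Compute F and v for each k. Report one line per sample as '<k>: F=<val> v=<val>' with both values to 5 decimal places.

0: F=-123.90191 v=1.25034
1: F=-97.52905 v=-0.82586
2: F=-4.31774 v=0.13105
3: F=-94.13573 v=-3.24651

k=0: u−w=-44.36400, u+w=6.98400; √(b/2)=2.79285, √(2b)=5.58570; F=2.79285×(-44.364)=-123.90191, v=6.98400/5.58570=1.25034
k=1: u−w=-34.92100, u+w=-4.61300; √(b/2)=2.79285, √(2b)=5.58570; F=2.79285×(-34.921)=-97.52905, v=-4.61300/5.58570=-0.82586
k=2: u−w=-1.54600, u+w=0.73200; √(b/2)=2.79285, √(2b)=5.58570; F=2.79285×(-1.546)=-4.31774, v=0.73200/5.58570=0.13105
k=3: u−w=-33.70600, u+w=-18.13400; √(b/2)=2.79285, √(2b)=5.58570; F=2.79285×(-33.706)=-94.13573, v=-18.13400/5.58570=-3.24651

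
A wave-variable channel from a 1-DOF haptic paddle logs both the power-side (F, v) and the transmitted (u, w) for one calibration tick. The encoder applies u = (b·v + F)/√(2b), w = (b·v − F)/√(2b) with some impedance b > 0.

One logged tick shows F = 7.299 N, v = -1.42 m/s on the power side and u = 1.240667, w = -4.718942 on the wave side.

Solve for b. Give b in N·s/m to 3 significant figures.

b = 3 N·s/m

u + w = -3.478275;  u + w = √(2b)·v, so √(2b) = -3.478275/(-1.42) = 2.449489.
b = (√(2b))²/2 = 5.999999/2 = 2.999999.
(Check via u − w = 2F/√(2b): u − w = 5.959609, 2F/√(2b) = 5.959609.)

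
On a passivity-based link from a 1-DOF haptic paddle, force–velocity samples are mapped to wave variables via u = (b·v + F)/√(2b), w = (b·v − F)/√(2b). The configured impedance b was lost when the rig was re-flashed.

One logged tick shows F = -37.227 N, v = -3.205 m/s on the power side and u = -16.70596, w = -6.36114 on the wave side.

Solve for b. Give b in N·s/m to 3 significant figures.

u + w = -23.06710;  u + w = √(2b)·v, so √(2b) = -23.06710/(-3.205) = 7.19722.
b = (√(2b))²/2 = 51.80002/2 = 25.90001.
(Check via u − w = 2F/√(2b): u − w = -10.34482, 2F/√(2b) = -10.34482.)

b = 25.9 N·s/m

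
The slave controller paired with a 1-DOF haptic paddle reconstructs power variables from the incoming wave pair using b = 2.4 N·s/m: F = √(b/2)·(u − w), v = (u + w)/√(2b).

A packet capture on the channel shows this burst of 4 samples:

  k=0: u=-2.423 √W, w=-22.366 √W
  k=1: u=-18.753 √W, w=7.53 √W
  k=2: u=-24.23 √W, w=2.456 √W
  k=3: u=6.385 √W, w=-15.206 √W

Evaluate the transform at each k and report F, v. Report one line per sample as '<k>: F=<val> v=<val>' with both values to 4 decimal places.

0: F=21.8465 v=-11.3146
1: F=-28.7916 v=-5.1226
2: F=-29.2330 v=-9.9384
3: F=23.6518 v=-4.0262

k=0: u−w=19.9430, u+w=-24.7890; √(b/2)=1.0954, √(2b)=2.1909; F=1.0954×19.943=21.8465, v=-24.7890/2.1909=-11.3146
k=1: u−w=-26.2830, u+w=-11.2230; √(b/2)=1.0954, √(2b)=2.1909; F=1.0954×(-26.283)=-28.7916, v=-11.2230/2.1909=-5.1226
k=2: u−w=-26.6860, u+w=-21.7740; √(b/2)=1.0954, √(2b)=2.1909; F=1.0954×(-26.686)=-29.2330, v=-21.7740/2.1909=-9.9384
k=3: u−w=21.5910, u+w=-8.8210; √(b/2)=1.0954, √(2b)=2.1909; F=1.0954×21.591=23.6518, v=-8.8210/2.1909=-4.0262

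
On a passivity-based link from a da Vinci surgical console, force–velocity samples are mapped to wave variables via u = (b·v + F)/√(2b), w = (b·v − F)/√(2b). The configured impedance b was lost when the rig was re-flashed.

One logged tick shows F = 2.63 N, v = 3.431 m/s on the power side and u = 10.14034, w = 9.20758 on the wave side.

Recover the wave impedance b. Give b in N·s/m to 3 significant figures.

b = 15.9 N·s/m

u + w = 19.34792;  u + w = √(2b)·v, so √(2b) = 19.34792/3.431 = 5.63915.
b = (√(2b))²/2 = 31.80000/2 = 15.90000.
(Check via u − w = 2F/√(2b): u − w = 0.93276, 2F/√(2b) = 0.93276.)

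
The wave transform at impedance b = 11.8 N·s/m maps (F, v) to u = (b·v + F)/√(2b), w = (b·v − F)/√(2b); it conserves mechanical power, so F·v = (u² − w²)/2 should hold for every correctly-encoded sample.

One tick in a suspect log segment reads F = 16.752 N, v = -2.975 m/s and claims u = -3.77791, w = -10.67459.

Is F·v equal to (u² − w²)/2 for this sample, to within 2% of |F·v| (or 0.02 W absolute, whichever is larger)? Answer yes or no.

yes

F·v = 16.752×(-2.975) = -49.83720 W.
(u² − w²)/2 = (14.27260 − 113.94687)/2 = -49.83713 W.
|Δ| = 0.00007;  2% of max(1, |F·v|) = 0.99674.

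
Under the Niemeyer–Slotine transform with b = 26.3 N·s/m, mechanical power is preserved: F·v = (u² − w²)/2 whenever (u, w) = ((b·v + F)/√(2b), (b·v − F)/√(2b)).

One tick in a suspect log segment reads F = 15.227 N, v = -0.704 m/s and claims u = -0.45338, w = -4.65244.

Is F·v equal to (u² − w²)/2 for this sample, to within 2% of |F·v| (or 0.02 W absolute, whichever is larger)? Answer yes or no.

yes

F·v = 15.227×(-0.704) = -10.71981 W.
(u² − w²)/2 = (0.20555 − 21.64520)/2 = -10.71982 W.
|Δ| = 0.00001;  2% of max(1, |F·v|) = 0.21440.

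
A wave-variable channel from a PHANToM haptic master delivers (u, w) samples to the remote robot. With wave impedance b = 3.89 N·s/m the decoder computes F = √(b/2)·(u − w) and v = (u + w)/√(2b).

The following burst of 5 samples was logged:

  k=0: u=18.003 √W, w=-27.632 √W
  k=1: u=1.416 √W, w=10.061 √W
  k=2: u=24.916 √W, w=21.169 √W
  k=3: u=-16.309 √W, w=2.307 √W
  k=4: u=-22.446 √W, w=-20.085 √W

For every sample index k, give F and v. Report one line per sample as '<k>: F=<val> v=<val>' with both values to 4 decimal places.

0: F=63.6441 v=-3.4522
1: F=-12.0566 v=4.1147
2: F=5.2257 v=16.5223
3: F=-25.9625 v=-5.0200
4: F=-3.2927 v=-15.2481

k=0: u−w=45.6350, u+w=-9.6290; √(b/2)=1.3946, √(2b)=2.7893; F=1.3946×45.635=63.6441, v=-9.6290/2.7893=-3.4522
k=1: u−w=-8.6450, u+w=11.4770; √(b/2)=1.3946, √(2b)=2.7893; F=1.3946×(-8.645)=-12.0566, v=11.4770/2.7893=4.1147
k=2: u−w=3.7470, u+w=46.0850; √(b/2)=1.3946, √(2b)=2.7893; F=1.3946×3.747=5.2257, v=46.0850/2.7893=16.5223
k=3: u−w=-18.6160, u+w=-14.0020; √(b/2)=1.3946, √(2b)=2.7893; F=1.3946×(-18.616)=-25.9625, v=-14.0020/2.7893=-5.0200
k=4: u−w=-2.3610, u+w=-42.5310; √(b/2)=1.3946, √(2b)=2.7893; F=1.3946×(-2.361)=-3.2927, v=-42.5310/2.7893=-15.2481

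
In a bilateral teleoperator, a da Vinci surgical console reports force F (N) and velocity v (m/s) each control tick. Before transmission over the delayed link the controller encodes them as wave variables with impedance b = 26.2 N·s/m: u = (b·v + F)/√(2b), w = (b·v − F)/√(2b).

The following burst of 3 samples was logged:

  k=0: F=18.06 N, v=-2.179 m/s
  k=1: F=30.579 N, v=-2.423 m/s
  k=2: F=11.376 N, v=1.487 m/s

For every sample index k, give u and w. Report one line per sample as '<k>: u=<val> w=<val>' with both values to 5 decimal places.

0: u=-5.39176 w=-10.38155
1: u=-4.54546 w=-12.99412
2: u=6.95357 w=3.81050

k=0: b·v=26.2×(-2.179)=-57.08980; √(2b)=7.23878; u=(-57.08980+18.06)/7.23878=-5.39176, w=(-57.08980−18.06)/7.23878=-10.38155
k=1: b·v=26.2×(-2.423)=-63.48260; √(2b)=7.23878; u=(-63.48260+30.579)/7.23878=-4.54546, w=(-63.48260−30.579)/7.23878=-12.99412
k=2: b·v=26.2×1.487=38.95940; √(2b)=7.23878; u=(38.95940+11.376)/7.23878=6.95357, w=(38.95940−11.376)/7.23878=3.81050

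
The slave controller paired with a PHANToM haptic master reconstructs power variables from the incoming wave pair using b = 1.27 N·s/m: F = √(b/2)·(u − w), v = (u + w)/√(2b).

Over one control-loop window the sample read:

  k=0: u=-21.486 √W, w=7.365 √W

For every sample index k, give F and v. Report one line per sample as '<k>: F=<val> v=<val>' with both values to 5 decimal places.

0: F=-22.99046 v=-8.86030

k=0: u−w=-28.85100, u+w=-14.12100; √(b/2)=0.79687, √(2b)=1.59374; F=0.79687×(-28.851)=-22.99046, v=-14.12100/1.59374=-8.86030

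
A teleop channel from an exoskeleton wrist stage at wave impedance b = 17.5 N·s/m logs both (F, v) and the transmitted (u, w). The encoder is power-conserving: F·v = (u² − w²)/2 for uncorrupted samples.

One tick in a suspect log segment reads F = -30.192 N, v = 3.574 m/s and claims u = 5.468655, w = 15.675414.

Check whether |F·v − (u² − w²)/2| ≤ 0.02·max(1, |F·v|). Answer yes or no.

F·v = (-30.192)×3.574 = -107.906208 W.
(u² − w²)/2 = (29.906188 − 245.718604)/2 = -107.906208 W.
|Δ| = 0.000000;  2% of max(1, |F·v|) = 2.158124.

yes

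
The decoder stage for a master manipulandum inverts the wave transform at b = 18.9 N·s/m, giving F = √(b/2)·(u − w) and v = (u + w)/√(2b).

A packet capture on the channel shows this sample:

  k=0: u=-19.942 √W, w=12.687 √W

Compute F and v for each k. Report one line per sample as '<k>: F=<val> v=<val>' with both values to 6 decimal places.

k=0: u−w=-32.629000, u+w=-7.255000; √(b/2)=3.074085, √(2b)=6.148170; F=3.074085×(-32.629)=-100.304327, v=-7.255000/6.148170=-1.180026

0: F=-100.304327 v=-1.180026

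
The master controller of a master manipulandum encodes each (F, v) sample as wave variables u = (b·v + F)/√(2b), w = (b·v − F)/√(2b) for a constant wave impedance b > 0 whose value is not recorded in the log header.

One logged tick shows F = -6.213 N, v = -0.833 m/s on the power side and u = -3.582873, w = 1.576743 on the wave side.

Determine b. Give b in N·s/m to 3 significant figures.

u + w = -2.006130;  u + w = √(2b)·v, so √(2b) = -2.006130/(-0.833) = 2.408319.
b = (√(2b))²/2 = 5.800002/2 = 2.900001.
(Check via u − w = 2F/√(2b): u − w = -5.159616, 2F/√(2b) = -5.159615.)

b = 2.9 N·s/m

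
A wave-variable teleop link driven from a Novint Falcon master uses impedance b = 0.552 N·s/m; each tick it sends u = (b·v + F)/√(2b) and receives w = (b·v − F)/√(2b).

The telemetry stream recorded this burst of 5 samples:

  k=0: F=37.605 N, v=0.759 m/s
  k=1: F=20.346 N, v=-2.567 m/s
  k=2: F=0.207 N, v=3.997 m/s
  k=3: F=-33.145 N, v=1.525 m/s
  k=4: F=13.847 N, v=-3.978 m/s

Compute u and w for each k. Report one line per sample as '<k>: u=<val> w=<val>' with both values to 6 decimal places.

k=0: b·v=0.552×0.759=0.418968; √(2b)=1.050714; u=(0.418968+37.605)/1.050714=36.188693, w=(0.418968−37.605)/1.050714=-35.391201
k=1: b·v=0.552×(-2.567)=-1.416984; √(2b)=1.050714; u=(-1.416984+20.346)/1.050714=18.015383, w=(-1.416984−20.346)/1.050714=-20.712566
k=2: b·v=0.552×3.997=2.206344; √(2b)=1.050714; u=(2.206344+0.207)/1.050714=2.296861, w=(2.206344−0.207)/1.050714=1.902843
k=3: b·v=0.552×1.525=0.841800; √(2b)=1.050714; u=(0.841800+(-33.145))/1.050714=-30.744045, w=(0.841800−(-33.145))/1.050714=32.346384
k=4: b·v=0.552×(-3.978)=-2.195856; √(2b)=1.050714; u=(-2.195856+13.847)/1.050714=11.088787, w=(-2.195856−13.847)/1.050714=-15.268527

0: u=36.188693 w=-35.391201
1: u=18.015383 w=-20.712566
2: u=2.296861 w=1.902843
3: u=-30.744045 w=32.346384
4: u=11.088787 w=-15.268527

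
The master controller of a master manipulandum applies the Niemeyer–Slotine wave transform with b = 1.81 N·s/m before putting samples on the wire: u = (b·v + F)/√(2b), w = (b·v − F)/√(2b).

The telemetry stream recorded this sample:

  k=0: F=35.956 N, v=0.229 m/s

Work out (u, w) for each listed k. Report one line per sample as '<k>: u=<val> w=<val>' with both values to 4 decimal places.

0: u=19.1159 w=-18.6802

k=0: b·v=1.81×0.229=0.4145; √(2b)=1.9026; u=(0.4145+35.956)/1.9026=19.1159, w=(0.4145−35.956)/1.9026=-18.6802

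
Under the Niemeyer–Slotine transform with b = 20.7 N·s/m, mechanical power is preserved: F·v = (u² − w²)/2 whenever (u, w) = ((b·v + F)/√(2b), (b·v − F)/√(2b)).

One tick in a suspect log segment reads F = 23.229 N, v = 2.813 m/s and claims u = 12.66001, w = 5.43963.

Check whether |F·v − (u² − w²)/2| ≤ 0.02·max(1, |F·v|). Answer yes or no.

F·v = 23.229×2.813 = 65.34318 W.
(u² − w²)/2 = (160.27585 − 29.58957)/2 = 65.34314 W.
|Δ| = 0.00004;  2% of max(1, |F·v|) = 1.30686.

yes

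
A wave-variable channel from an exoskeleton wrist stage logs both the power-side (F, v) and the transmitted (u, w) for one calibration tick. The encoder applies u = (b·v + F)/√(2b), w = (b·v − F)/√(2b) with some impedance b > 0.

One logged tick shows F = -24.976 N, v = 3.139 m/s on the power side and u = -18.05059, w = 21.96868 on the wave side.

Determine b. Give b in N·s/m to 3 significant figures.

b = 0.779 N·s/m

u + w = 3.9181;  u + w = √(2b)·v, so √(2b) = 3.9181/3.139 = 1.2482.
b = (√(2b))²/2 = 1.5580/2 = 0.7790.
(Check via u − w = 2F/√(2b): u − w = -40.0193, 2F/√(2b) = -40.0193.)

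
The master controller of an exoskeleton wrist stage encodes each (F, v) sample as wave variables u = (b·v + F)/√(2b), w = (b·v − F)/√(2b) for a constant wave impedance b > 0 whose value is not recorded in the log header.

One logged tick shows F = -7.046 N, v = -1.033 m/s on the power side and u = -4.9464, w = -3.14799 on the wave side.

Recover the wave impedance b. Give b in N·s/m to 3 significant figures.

b = 30.7 N·s/m

u + w = -8.0944;  u + w = √(2b)·v, so √(2b) = -8.0944/(-1.033) = 7.8358.
b = (√(2b))²/2 = 61.3999/2 = 30.6999.
(Check via u − w = 2F/√(2b): u − w = -1.7984, 2F/√(2b) = -1.7984.)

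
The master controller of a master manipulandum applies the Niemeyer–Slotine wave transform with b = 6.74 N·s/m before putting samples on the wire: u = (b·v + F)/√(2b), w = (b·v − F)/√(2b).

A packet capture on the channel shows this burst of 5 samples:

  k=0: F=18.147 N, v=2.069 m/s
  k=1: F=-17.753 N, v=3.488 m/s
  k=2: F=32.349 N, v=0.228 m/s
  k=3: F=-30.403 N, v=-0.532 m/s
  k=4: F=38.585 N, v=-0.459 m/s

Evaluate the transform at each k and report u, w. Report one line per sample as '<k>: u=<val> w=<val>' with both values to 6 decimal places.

0: u=8.740830 w=-1.144471
1: u=1.567779 w=11.238455
2: u=9.229364 w=-8.392259
3: u=-9.257407 w=7.304163
4: u=9.666682 w=-11.351906

k=0: b·v=6.74×2.069=13.945060; √(2b)=3.671512; u=(13.945060+18.147)/3.671512=8.740830, w=(13.945060−18.147)/3.671512=-1.144471
k=1: b·v=6.74×3.488=23.509120; √(2b)=3.671512; u=(23.509120+(-17.753))/3.671512=1.567779, w=(23.509120−(-17.753))/3.671512=11.238455
k=2: b·v=6.74×0.228=1.536720; √(2b)=3.671512; u=(1.536720+32.349)/3.671512=9.229364, w=(1.536720−32.349)/3.671512=-8.392259
k=3: b·v=6.74×(-0.532)=-3.585680; √(2b)=3.671512; u=(-3.585680+(-30.403))/3.671512=-9.257407, w=(-3.585680−(-30.403))/3.671512=7.304163
k=4: b·v=6.74×(-0.459)=-3.093660; √(2b)=3.671512; u=(-3.093660+38.585)/3.671512=9.666682, w=(-3.093660−38.585)/3.671512=-11.351906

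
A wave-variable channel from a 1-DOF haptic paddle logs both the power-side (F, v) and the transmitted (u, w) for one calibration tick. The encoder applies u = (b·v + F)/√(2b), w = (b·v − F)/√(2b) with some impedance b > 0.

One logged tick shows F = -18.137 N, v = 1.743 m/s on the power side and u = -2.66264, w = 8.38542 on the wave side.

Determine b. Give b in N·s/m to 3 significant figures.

b = 5.39 N·s/m

u + w = 5.72278;  u + w = √(2b)·v, so √(2b) = 5.72278/1.743 = 3.28329.
b = (√(2b))²/2 = 10.78001/2 = 5.39001.
(Check via u − w = 2F/√(2b): u − w = -11.04806, 2F/√(2b) = -11.04805.)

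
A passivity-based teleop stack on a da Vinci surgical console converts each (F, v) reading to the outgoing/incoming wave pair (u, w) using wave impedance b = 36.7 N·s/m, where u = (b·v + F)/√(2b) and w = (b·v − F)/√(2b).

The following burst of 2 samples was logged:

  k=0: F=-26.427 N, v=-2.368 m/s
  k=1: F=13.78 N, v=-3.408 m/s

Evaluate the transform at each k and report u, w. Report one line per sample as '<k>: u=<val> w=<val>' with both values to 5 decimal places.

0: u=-13.22838 w=-7.05917
1: u=-12.99039 w=-16.20724

k=0: b·v=36.7×(-2.368)=-86.90560; √(2b)=8.56738; u=(-86.90560+(-26.427))/8.56738=-13.22838, w=(-86.90560−(-26.427))/8.56738=-7.05917
k=1: b·v=36.7×(-3.408)=-125.07360; √(2b)=8.56738; u=(-125.07360+13.78)/8.56738=-12.99039, w=(-125.07360−13.78)/8.56738=-16.20724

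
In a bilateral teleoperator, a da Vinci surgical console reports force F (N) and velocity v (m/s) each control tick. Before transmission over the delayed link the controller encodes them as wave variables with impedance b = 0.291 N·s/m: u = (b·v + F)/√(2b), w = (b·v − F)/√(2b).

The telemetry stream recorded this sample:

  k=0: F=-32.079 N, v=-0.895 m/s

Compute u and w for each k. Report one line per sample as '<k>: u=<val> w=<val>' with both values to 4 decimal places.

k=0: b·v=0.291×(-0.895)=-0.2604; √(2b)=0.7629; u=(-0.2604+(-32.079))/0.7629=-42.3907, w=(-0.2604−(-32.079))/0.7629=41.7080

0: u=-42.3907 w=41.7080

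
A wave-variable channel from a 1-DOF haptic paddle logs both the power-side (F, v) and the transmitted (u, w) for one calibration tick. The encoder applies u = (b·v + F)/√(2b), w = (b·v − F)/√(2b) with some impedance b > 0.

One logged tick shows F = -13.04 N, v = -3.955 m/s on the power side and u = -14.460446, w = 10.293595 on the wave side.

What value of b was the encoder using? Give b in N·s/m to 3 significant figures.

b = 0.555 N·s/m

u + w = -4.166851;  u + w = √(2b)·v, so √(2b) = -4.166851/(-3.955) = 1.053565.
b = (√(2b))²/2 = 1.110000/2 = 0.555000.
(Check via u − w = 2F/√(2b): u − w = -24.754041, 2F/√(2b) = -24.754041.)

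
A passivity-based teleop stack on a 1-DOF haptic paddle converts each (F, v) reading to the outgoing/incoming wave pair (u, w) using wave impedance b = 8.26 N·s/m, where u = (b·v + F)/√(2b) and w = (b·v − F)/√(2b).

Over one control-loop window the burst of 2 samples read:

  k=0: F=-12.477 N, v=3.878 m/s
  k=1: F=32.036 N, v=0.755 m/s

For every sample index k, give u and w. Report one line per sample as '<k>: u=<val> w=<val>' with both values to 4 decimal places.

k=0: b·v=8.26×3.878=32.0323; √(2b)=4.0645; u=(32.0323+(-12.477))/4.0645=4.8113, w=(32.0323−(-12.477))/4.0645=10.9508
k=1: b·v=8.26×0.755=6.2363; √(2b)=4.0645; u=(6.2363+32.036)/4.0645=9.4163, w=(6.2363−32.036)/4.0645=-6.3476

0: u=4.8113 w=10.9508
1: u=9.4163 w=-6.3476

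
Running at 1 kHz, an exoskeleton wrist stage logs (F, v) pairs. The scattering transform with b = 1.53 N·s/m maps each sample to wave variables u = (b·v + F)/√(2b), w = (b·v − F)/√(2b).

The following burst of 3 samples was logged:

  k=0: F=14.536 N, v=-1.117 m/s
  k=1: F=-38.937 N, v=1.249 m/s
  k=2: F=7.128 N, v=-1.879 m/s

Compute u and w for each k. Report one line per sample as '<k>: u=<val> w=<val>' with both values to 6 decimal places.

0: u=7.332702 w=-9.286654
1: u=-21.166373 w=23.351230
2: u=2.431353 w=-5.718260

k=0: b·v=1.53×(-1.117)=-1.709010; √(2b)=1.749286; u=(-1.709010+14.536)/1.749286=7.332702, w=(-1.709010−14.536)/1.749286=-9.286654
k=1: b·v=1.53×1.249=1.910970; √(2b)=1.749286; u=(1.910970+(-38.937))/1.749286=-21.166373, w=(1.910970−(-38.937))/1.749286=23.351230
k=2: b·v=1.53×(-1.879)=-2.874870; √(2b)=1.749286; u=(-2.874870+7.128)/1.749286=2.431353, w=(-2.874870−7.128)/1.749286=-5.718260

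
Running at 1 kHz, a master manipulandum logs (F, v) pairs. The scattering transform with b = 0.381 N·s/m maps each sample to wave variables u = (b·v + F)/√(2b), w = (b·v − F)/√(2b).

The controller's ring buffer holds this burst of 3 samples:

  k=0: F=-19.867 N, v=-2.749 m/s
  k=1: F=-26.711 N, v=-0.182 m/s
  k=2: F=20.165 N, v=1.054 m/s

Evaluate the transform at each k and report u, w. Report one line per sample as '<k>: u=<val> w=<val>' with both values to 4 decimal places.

k=0: b·v=0.381×(-2.749)=-1.0474; √(2b)=0.8729; u=(-1.0474+(-19.867))/0.8729=-23.9589, w=(-1.0474−(-19.867))/0.8729=21.5592
k=1: b·v=0.381×(-0.182)=-0.0693; √(2b)=0.8729; u=(-0.0693+(-26.711))/0.8729=-30.6788, w=(-0.0693−(-26.711))/0.8729=30.5199
k=2: b·v=0.381×1.054=0.4016; √(2b)=0.8729; u=(0.4016+20.165)/0.8729=23.5605, w=(0.4016−20.165)/0.8729=-22.6404

0: u=-23.9589 w=21.5592
1: u=-30.6788 w=30.5199
2: u=23.5605 w=-22.6404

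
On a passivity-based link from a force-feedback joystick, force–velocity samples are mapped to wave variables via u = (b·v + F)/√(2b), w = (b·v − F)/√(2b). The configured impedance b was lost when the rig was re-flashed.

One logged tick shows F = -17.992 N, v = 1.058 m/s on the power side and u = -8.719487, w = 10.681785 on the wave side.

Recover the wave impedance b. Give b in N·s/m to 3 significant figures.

u + w = 1.962298;  u + w = √(2b)·v, so √(2b) = 1.962298/1.058 = 1.854724.
b = (√(2b))²/2 = 3.440001/2 = 1.720001.
(Check via u − w = 2F/√(2b): u − w = -19.401272, 2F/√(2b) = -19.401269.)

b = 1.72 N·s/m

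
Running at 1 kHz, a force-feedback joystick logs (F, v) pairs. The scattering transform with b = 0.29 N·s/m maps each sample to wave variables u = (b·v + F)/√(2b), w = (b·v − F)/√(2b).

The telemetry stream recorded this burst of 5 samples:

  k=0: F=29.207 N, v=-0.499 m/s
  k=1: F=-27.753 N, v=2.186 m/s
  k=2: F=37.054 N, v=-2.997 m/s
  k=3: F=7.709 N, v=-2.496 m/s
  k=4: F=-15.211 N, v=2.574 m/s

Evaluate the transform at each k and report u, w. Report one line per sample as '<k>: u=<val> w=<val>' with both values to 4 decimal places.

k=0: b·v=0.29×(-0.499)=-0.1447; √(2b)=0.7616; u=(-0.1447+29.207)/0.7616=38.1607, w=(-0.1447−29.207)/0.7616=-38.5407
k=1: b·v=0.29×2.186=0.6339; √(2b)=0.7616; u=(0.6339+(-27.753))/0.7616=-35.6091, w=(0.6339−(-27.753))/0.7616=37.2739
k=2: b·v=0.29×(-2.997)=-0.8691; √(2b)=0.7616; u=(-0.8691+37.054)/0.7616=47.5131, w=(-0.8691−37.054)/0.7616=-49.7955
k=3: b·v=0.29×(-2.496)=-0.7238; √(2b)=0.7616; u=(-0.7238+7.709)/0.7616=9.1720, w=(-0.7238−7.709)/0.7616=-11.0729
k=4: b·v=0.29×2.574=0.7465; √(2b)=0.7616; u=(0.7465+(-15.211))/0.7616=-18.9929, w=(0.7465−(-15.211))/0.7616=20.9532

0: u=38.1607 w=-38.5407
1: u=-35.6091 w=37.2739
2: u=47.5131 w=-49.7955
3: u=9.1720 w=-11.0729
4: u=-18.9929 w=20.9532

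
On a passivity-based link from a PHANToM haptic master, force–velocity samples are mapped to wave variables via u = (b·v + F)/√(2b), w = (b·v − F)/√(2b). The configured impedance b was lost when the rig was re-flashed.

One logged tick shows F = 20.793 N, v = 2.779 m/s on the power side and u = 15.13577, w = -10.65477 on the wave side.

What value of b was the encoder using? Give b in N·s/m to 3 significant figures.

b = 1.3 N·s/m

u + w = 4.4810;  u + w = √(2b)·v, so √(2b) = 4.4810/2.779 = 1.6125.
b = (√(2b))²/2 = 2.6000/2 = 1.3000.
(Check via u − w = 2F/√(2b): u − w = 25.7905, 2F/√(2b) = 25.7906.)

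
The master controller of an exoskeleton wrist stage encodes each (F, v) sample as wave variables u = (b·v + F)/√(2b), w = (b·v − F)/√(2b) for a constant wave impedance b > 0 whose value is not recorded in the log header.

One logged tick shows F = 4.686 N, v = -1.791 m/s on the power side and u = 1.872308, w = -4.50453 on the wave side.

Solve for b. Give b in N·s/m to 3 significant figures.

b = 1.08 N·s/m

u + w = -2.632222;  u + w = √(2b)·v, so √(2b) = -2.632222/(-1.791) = 1.469694.
b = (√(2b))²/2 = 2.160001/2 = 1.080000.
(Check via u − w = 2F/√(2b): u − w = 6.376838, 2F/√(2b) = 6.376838.)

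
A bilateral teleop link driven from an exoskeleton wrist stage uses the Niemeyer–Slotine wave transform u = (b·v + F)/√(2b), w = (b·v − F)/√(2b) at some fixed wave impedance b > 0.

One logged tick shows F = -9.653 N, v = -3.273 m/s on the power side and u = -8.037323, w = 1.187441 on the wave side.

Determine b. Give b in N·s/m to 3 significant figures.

b = 2.19 N·s/m

u + w = -6.849882;  u + w = √(2b)·v, so √(2b) = -6.849882/(-3.273) = 2.092845.
b = (√(2b))²/2 = 4.380001/2 = 2.190000.
(Check via u − w = 2F/√(2b): u − w = -9.224764, 2F/√(2b) = -9.224763.)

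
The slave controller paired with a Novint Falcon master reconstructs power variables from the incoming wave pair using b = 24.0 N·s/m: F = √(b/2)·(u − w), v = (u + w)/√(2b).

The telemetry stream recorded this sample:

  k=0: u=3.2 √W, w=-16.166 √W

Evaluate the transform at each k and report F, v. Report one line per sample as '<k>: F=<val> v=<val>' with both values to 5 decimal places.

k=0: u−w=19.36600, u+w=-12.96600; √(b/2)=3.46410, √(2b)=6.92820; F=3.46410×19.366=67.08579, v=-12.96600/6.92820=-1.87148

0: F=67.08579 v=-1.87148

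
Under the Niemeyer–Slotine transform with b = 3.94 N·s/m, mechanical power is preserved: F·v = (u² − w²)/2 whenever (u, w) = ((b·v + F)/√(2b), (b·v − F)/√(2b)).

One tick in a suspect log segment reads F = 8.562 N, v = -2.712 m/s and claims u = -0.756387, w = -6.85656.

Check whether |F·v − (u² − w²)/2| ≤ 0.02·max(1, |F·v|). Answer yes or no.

yes

F·v = 8.562×(-2.712) = -23.220144 W.
(u² − w²)/2 = (0.572121 − 47.012415)/2 = -23.220147 W.
|Δ| = 0.000003;  2% of max(1, |F·v|) = 0.464403.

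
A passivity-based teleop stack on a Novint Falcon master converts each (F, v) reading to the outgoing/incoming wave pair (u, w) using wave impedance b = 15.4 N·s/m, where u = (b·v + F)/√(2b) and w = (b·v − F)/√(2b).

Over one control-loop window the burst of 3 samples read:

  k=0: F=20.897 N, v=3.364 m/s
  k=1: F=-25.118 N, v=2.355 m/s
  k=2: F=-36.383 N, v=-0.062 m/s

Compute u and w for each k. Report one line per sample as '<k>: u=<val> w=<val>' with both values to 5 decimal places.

0: u=13.10010 w=5.56934
1: u=2.00891 w=11.06081
2: u=-6.72780 w=6.38372

k=0: b·v=15.4×3.364=51.80560; √(2b)=5.54977; u=(51.80560+20.897)/5.54977=13.10010, w=(51.80560−20.897)/5.54977=5.56934
k=1: b·v=15.4×2.355=36.26700; √(2b)=5.54977; u=(36.26700+(-25.118))/5.54977=2.00891, w=(36.26700−(-25.118))/5.54977=11.06081
k=2: b·v=15.4×(-0.062)=-0.95480; √(2b)=5.54977; u=(-0.95480+(-36.383))/5.54977=-6.72780, w=(-0.95480−(-36.383))/5.54977=6.38372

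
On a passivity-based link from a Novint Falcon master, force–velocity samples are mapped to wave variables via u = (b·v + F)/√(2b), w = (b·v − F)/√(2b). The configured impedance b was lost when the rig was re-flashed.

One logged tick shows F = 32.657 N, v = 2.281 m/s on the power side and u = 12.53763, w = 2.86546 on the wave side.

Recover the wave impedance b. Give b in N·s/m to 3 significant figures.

b = 22.8 N·s/m

u + w = 15.40309;  u + w = √(2b)·v, so √(2b) = 15.40309/2.281 = 6.75278.
b = (√(2b))²/2 = 45.60003/2 = 22.80002.
(Check via u − w = 2F/√(2b): u − w = 9.67217, 2F/√(2b) = 9.67217.)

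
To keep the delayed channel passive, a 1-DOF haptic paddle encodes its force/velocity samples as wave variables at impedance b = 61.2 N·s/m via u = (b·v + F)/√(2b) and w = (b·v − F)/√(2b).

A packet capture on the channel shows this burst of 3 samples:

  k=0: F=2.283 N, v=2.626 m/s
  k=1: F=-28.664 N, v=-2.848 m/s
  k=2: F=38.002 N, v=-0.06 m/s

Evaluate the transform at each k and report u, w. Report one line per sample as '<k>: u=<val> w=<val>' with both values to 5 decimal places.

k=0: b·v=61.2×2.626=160.71120; √(2b)=11.06345; u=(160.71120+2.283)/11.06345=14.73267, w=(160.71120−2.283)/11.06345=14.31996
k=1: b·v=61.2×(-2.848)=-174.29760; √(2b)=11.06345; u=(-174.29760+(-28.664))/11.06345=-18.34523, w=(-174.29760−(-28.664))/11.06345=-13.16348
k=2: b·v=61.2×(-0.06)=-3.67200; √(2b)=11.06345; u=(-3.67200+38.002)/11.06345=3.10301, w=(-3.67200−38.002)/11.06345=-3.76682

0: u=14.73267 w=14.31996
1: u=-18.34523 w=-13.16348
2: u=3.10301 w=-3.76682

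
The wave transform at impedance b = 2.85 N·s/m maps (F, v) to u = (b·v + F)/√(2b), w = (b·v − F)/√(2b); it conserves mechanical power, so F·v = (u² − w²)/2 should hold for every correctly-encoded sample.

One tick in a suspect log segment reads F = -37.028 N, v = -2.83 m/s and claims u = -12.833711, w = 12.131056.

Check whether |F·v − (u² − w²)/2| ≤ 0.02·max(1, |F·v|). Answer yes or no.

F·v = (-37.028)×(-2.83) = 104.789240 W.
(u² − w²)/2 = (164.704138 − 147.162520)/2 = 8.770809 W.
|Δ| = 96.018431;  2% of max(1, |F·v|) = 2.095785.

no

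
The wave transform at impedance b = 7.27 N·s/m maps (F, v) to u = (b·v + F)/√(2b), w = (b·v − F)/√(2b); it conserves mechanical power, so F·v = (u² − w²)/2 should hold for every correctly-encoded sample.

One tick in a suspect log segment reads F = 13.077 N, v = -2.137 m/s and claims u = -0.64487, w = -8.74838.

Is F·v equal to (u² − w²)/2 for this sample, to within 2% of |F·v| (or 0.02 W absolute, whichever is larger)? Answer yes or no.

no

F·v = 13.077×(-2.137) = -27.94555 W.
(u² − w²)/2 = (0.41586 − 76.53415)/2 = -38.05915 W.
|Δ| = 10.11360;  2% of max(1, |F·v|) = 0.55891.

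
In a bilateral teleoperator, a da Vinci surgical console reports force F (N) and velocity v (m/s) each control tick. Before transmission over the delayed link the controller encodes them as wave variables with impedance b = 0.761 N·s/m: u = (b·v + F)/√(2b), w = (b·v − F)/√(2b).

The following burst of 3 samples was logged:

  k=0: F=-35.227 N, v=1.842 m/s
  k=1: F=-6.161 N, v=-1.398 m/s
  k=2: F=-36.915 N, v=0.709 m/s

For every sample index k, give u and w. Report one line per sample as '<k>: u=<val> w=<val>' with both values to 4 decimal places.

k=0: b·v=0.761×1.842=1.4018; √(2b)=1.2337; u=(1.4018+(-35.227))/1.2337=-27.4179, w=(1.4018−(-35.227))/1.2337=29.6903
k=1: b·v=0.761×(-1.398)=-1.0639; √(2b)=1.2337; u=(-1.0639+(-6.161))/1.2337=-5.8563, w=(-1.0639−(-6.161))/1.2337=4.1316
k=2: b·v=0.761×0.709=0.5395; √(2b)=1.2337; u=(0.5395+(-36.915))/1.2337=-29.4850, w=(0.5395−(-36.915))/1.2337=30.3597

0: u=-27.4179 w=29.6903
1: u=-5.8563 w=4.1316
2: u=-29.4850 w=30.3597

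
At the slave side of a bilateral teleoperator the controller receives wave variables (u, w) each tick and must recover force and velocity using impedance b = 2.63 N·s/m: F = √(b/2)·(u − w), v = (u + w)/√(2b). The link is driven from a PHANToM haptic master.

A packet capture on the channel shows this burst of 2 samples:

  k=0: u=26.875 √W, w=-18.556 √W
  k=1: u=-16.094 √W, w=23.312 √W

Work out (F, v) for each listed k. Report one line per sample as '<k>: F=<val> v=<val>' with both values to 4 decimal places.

0: F=52.0973 v=3.6273
1: F=-45.1882 v=3.1472

k=0: u−w=45.4310, u+w=8.3190; √(b/2)=1.1467, √(2b)=2.2935; F=1.1467×45.431=52.0973, v=8.3190/2.2935=3.6273
k=1: u−w=-39.4060, u+w=7.2180; √(b/2)=1.1467, √(2b)=2.2935; F=1.1467×(-39.406)=-45.1882, v=7.2180/2.2935=3.1472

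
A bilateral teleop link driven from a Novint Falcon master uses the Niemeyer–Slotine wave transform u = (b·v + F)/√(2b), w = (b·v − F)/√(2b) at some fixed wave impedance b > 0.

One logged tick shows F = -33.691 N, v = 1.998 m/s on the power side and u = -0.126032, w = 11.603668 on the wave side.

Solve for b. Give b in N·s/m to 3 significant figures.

b = 16.5 N·s/m

u + w = 11.477636;  u + w = √(2b)·v, so √(2b) = 11.477636/1.998 = 5.744563.
b = (√(2b))²/2 = 32.999999/2 = 16.500000.
(Check via u − w = 2F/√(2b): u − w = -11.729700, 2F/√(2b) = -11.729701.)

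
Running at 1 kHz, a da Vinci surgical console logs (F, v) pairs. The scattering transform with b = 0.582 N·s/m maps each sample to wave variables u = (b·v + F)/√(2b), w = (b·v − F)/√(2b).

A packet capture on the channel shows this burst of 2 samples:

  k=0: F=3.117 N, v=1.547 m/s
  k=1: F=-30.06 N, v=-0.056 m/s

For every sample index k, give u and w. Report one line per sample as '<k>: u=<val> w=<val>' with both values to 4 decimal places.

0: u=3.7236 w=-2.0546
1: u=-27.8922 w=27.8318

k=0: b·v=0.582×1.547=0.9004; √(2b)=1.0789; u=(0.9004+3.117)/1.0789=3.7236, w=(0.9004−3.117)/1.0789=-2.0546
k=1: b·v=0.582×(-0.056)=-0.0326; √(2b)=1.0789; u=(-0.0326+(-30.06))/1.0789=-27.8922, w=(-0.0326−(-30.06))/1.0789=27.8318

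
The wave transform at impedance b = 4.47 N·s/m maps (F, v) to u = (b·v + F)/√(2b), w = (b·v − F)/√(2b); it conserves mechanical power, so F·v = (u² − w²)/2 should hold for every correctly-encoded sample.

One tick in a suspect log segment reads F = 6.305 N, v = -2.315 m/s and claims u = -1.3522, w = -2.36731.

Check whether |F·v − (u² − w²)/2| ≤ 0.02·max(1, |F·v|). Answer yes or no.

F·v = 6.305×(-2.315) = -14.5961 W.
(u² − w²)/2 = (1.8284 − 5.6042)/2 = -1.8879 W.
|Δ| = 12.7082;  2% of max(1, |F·v|) = 0.2919.

no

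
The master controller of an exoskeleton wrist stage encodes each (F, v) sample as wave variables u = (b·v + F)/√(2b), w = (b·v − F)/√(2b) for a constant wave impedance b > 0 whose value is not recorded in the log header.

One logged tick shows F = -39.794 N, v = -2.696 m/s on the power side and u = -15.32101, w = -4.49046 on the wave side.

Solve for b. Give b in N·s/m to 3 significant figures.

u + w = -19.8115;  u + w = √(2b)·v, so √(2b) = -19.8115/(-2.696) = 7.3485.
b = (√(2b))²/2 = 54.0000/2 = 27.0000.
(Check via u − w = 2F/√(2b): u − w = -10.8305, 2F/√(2b) = -10.8306.)

b = 27 N·s/m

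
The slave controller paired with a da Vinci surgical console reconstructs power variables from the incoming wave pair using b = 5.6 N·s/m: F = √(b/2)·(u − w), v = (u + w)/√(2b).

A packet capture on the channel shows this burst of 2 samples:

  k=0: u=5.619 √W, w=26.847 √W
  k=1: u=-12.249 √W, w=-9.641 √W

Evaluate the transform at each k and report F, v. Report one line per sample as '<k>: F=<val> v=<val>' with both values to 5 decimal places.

k=0: u−w=-21.22800, u+w=32.46600; √(b/2)=1.67332, √(2b)=3.34664; F=1.67332×(-21.228)=-35.52124, v=32.46600/3.34664=9.70107
k=1: u−w=-2.60800, u+w=-21.89000; √(b/2)=1.67332, √(2b)=3.34664; F=1.67332×(-2.608)=-4.36402, v=-21.89000/3.34664=-6.54089

0: F=-35.52124 v=9.70107
1: F=-4.36402 v=-6.54089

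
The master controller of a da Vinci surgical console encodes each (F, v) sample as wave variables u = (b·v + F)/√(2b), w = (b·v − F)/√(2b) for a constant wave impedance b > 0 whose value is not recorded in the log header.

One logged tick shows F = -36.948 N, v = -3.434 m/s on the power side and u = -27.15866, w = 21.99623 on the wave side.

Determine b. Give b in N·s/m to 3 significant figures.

b = 1.13 N·s/m

u + w = -5.1624;  u + w = √(2b)·v, so √(2b) = -5.1624/(-3.434) = 1.5033.
b = (√(2b))²/2 = 2.2600/2 = 1.1300.
(Check via u − w = 2F/√(2b): u − w = -49.1549, 2F/√(2b) = -49.1549.)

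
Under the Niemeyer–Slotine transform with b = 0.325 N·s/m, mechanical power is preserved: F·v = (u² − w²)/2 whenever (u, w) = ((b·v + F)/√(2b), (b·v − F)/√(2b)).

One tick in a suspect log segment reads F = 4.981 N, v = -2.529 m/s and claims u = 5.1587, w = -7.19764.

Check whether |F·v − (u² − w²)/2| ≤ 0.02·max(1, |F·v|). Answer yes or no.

yes

F·v = 4.981×(-2.529) = -12.5969 W.
(u² − w²)/2 = (26.6122 − 51.8060)/2 = -12.5969 W.
|Δ| = 0.0000;  2% of max(1, |F·v|) = 0.2519.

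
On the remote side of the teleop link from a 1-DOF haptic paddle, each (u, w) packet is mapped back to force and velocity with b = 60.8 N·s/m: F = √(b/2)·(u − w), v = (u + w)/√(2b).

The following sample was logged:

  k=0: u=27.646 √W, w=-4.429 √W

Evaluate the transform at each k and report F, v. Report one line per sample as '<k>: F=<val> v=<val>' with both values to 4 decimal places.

k=0: u−w=32.0750, u+w=23.2170; √(b/2)=5.5136, √(2b)=11.0272; F=5.5136×32.075=176.8493, v=23.2170/11.0272=2.1054

0: F=176.8493 v=2.1054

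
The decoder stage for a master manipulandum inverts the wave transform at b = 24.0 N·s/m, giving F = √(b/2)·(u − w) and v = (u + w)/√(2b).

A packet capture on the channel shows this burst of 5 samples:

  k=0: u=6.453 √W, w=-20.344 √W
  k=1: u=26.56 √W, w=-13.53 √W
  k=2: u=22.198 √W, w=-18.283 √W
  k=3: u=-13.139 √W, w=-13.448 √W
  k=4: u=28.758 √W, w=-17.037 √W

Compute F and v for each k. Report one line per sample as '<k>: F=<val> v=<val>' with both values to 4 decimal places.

0: F=92.8275 v=-2.0050
1: F=138.8758 v=1.8807
2: F=140.2303 v=0.5651
3: F=1.0704 v=-3.8375
4: F=158.6385 v=1.6918

k=0: u−w=26.7970, u+w=-13.8910; √(b/2)=3.4641, √(2b)=6.9282; F=3.4641×26.797=92.8275, v=-13.8910/6.9282=-2.0050
k=1: u−w=40.0900, u+w=13.0300; √(b/2)=3.4641, √(2b)=6.9282; F=3.4641×40.09=138.8758, v=13.0300/6.9282=1.8807
k=2: u−w=40.4810, u+w=3.9150; √(b/2)=3.4641, √(2b)=6.9282; F=3.4641×40.481=140.2303, v=3.9150/6.9282=0.5651
k=3: u−w=0.3090, u+w=-26.5870; √(b/2)=3.4641, √(2b)=6.9282; F=3.4641×0.309=1.0704, v=-26.5870/6.9282=-3.8375
k=4: u−w=45.7950, u+w=11.7210; √(b/2)=3.4641, √(2b)=6.9282; F=3.4641×45.795=158.6385, v=11.7210/6.9282=1.6918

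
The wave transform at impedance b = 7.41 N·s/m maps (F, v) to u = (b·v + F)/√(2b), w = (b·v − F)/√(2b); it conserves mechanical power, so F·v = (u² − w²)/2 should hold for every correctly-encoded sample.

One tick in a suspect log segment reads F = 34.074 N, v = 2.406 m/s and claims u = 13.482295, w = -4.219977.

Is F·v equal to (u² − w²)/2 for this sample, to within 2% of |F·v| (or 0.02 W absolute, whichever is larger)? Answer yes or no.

F·v = 34.074×2.406 = 81.982044 W.
(u² − w²)/2 = (181.772278 − 17.808206)/2 = 81.982036 W.
|Δ| = 0.000008;  2% of max(1, |F·v|) = 1.639641.

yes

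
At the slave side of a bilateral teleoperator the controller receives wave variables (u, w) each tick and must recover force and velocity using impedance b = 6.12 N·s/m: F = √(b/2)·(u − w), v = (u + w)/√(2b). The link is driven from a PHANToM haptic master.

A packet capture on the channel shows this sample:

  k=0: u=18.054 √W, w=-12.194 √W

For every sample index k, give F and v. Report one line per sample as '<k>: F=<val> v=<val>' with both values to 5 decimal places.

k=0: u−w=30.24800, u+w=5.86000; √(b/2)=1.74929, √(2b)=3.49857; F=1.74929×30.248=52.91239, v=5.86000/3.49857=1.67497

0: F=52.91239 v=1.67497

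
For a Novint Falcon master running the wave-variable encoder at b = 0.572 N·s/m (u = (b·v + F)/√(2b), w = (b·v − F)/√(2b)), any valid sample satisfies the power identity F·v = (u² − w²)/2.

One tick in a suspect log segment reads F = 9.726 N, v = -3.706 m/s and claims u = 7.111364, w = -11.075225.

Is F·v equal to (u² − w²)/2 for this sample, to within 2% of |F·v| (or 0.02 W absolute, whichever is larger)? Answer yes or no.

F·v = 9.726×(-3.706) = -36.044556 W.
(u² − w²)/2 = (50.571498 − 122.660609)/2 = -36.044555 W.
|Δ| = 0.000001;  2% of max(1, |F·v|) = 0.720891.

yes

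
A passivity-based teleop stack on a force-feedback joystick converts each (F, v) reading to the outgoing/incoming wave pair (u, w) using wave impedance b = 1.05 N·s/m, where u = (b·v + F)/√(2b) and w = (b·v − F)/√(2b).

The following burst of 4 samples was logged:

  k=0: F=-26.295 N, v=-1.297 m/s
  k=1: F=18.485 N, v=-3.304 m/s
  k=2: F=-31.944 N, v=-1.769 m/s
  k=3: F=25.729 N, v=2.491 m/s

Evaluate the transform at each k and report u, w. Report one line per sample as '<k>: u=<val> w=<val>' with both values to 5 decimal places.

0: u=-19.08504 w=17.20551
1: u=10.36189 w=-15.14984
2: u=-23.32522 w=20.76169
3: u=19.55960 w=-15.94980

k=0: b·v=1.05×(-1.297)=-1.36185; √(2b)=1.44914; u=(-1.36185+(-26.295))/1.44914=-19.08504, w=(-1.36185−(-26.295))/1.44914=17.20551
k=1: b·v=1.05×(-3.304)=-3.46920; √(2b)=1.44914; u=(-3.46920+18.485)/1.44914=10.36189, w=(-3.46920−18.485)/1.44914=-15.14984
k=2: b·v=1.05×(-1.769)=-1.85745; √(2b)=1.44914; u=(-1.85745+(-31.944))/1.44914=-23.32522, w=(-1.85745−(-31.944))/1.44914=20.76169
k=3: b·v=1.05×2.491=2.61555; √(2b)=1.44914; u=(2.61555+25.729)/1.44914=19.55960, w=(2.61555−25.729)/1.44914=-15.94980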